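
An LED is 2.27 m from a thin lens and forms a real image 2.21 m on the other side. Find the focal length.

f = 1.12 m (converging)

Real image ⇒ d_i = +2.21 m.
1/f = 1/d_o + 1/d_i = 1/(2.27) + 1/(2.21) = 0.8930, so f = 1.12 m.
Since f is positive, the thin lens is converging.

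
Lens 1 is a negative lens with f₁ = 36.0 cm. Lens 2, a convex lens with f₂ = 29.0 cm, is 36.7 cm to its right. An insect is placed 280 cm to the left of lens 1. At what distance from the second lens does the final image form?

Lens 1 is diverging, so f₁ = −36.0 cm.
Lens 1: 1/d_i1 = 1/f₁ − 1/d_o1 = 1/(-36.0) − 1/(280) = -0.03135, so d_i1 = -31.90 cm.
The intermediate image is 31.90 cm to the left of lens 1 (virtual), which is 36.7 − (-31.90) = 68.60 cm to the left of lens 2, so d_o2 = +68.60 cm.
Lens 2: 1/d_i2 = 1/f₂ − 1/d_o2 = 1/(29.0) − 1/(68.60) = 0.01991, so d_i2 = 50.2 cm.
The final image is real, 50.2 cm to the right of lens 2 (overall magnification ≈ -0.083).

50.2 cm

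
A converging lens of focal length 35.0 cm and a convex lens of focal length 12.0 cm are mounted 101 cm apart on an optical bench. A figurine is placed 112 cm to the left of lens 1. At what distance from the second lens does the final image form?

15.8 cm

Lens 1: 1/d_i1 = 1/f₁ − 1/d_o1 = 1/(35.0) − 1/(112) = 0.01964, so d_i1 = 50.91 cm.
The intermediate image is 50.91 cm to the right of lens 1, which is 101 − (50.91) = 50.09 cm to the left of lens 2, so d_o2 = +50.09 cm.
Lens 2: 1/d_i2 = 1/f₂ − 1/d_o2 = 1/(12.0) − 1/(50.09) = 0.06337, so d_i2 = 15.8 cm.
The final image is real, 15.8 cm to the right of lens 2 (overall magnification ≈ 0.14).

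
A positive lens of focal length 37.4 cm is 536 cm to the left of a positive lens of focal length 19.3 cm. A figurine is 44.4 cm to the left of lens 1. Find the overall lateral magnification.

Lens 1: 1/d_i1 = 1/(37.4) − 1/(44.4) = 0.004215, so d_i1 = 237.2 cm; m₁ = −d_i1/d_o1 = -5.342.
d_o2 = 536 − (237.2) = 298.8 cm.
Lens 2: 1/d_i2 = 1/(19.3) − 1/(298.8) = 0.04847, so d_i2 = 20.63 cm; m₂ = −d_i2/d_o2 = -0.06905.
m = m₁·m₂ = (-5.342)(-0.06905) = +0.369.

m = +0.369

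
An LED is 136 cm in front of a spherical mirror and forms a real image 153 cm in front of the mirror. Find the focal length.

f = 72.0 cm (concave)

Real image ⇒ d_i = +153 cm.
1/f = 1/d_o + 1/d_i = 1/(136) + 1/(153) = 0.01389, so f = 72.0 cm.
Since f is positive, the spherical mirror is concave.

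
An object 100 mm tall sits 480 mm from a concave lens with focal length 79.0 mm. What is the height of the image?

For a concave lens, f = -79.0 mm.
1/d_i = 1/f − 1/d_o = 1/(-79.00) − 1/(480) = -0.01474, so d_i = -67.84 mm.
m = −d_i/d_o = +0.1413.
|h_i| = |m|·h_o = 0.1413 × 100 = 14.1 mm. The image is virtual, upright and reduced, on the same side as the object.

14.1 mm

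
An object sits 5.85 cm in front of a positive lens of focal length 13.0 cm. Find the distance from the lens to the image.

Lens equation: 1/d_i = 1/f − 1/d_o = 1/(13.00) − 1/(5.85) = 0.07692 − 0.1709 = -0.09402, so d_i = -10.6 cm.
The image is virtual, upright and enlarged, on the same side as the object.

10.6 cm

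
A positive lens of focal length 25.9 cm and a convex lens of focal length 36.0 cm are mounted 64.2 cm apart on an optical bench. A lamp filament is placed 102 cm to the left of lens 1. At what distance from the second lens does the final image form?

Lens 1: 1/d_i1 = 1/f₁ − 1/d_o1 = 1/(25.9) − 1/(102) = 0.02881, so d_i1 = 34.71 cm.
The intermediate image is 34.71 cm to the right of lens 1, which is 64.2 − (34.71) = 29.49 cm to the left of lens 2, so d_o2 = +29.49 cm.
Lens 2: 1/d_i2 = 1/f₂ − 1/d_o2 = 1/(36.0) − 1/(29.49) = -0.006132, so d_i2 = -163 cm.
The final image is virtual, 163 cm to the left of lens 2 (overall magnification ≈ -1.9).

163 cm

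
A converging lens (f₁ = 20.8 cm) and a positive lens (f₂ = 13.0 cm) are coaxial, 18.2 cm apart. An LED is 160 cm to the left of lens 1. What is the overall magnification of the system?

Lens 1: 1/d_i1 = 1/(20.8) − 1/(160) = 0.04183, so d_i1 = 23.91 cm; m₁ = −d_i1/d_o1 = -0.1494.
d_o2 = 18.2 − (23.91) = -5.710 cm (virtual object).
Lens 2: 1/d_i2 = 1/(13.0) − 1/(-5.710) = 0.2521, so d_i2 = 3.967 cm; m₂ = −d_i2/d_o2 = +0.6948.
m = m₁·m₂ = (-0.1494)(+0.6948) = -0.104.

m = -0.104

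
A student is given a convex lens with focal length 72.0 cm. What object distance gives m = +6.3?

60.6 cm

m = −d_i/d_o ⇒ d_i = −m·d_o.
1/f = 1/d_o + 1/d_i = 1/d_o − 1/(m·d_o) = (1 − 1/m)/d_o, so d_o = f(1 − 1/m) = (72.00)(1 − 1/(+6.3)) = 60.6 cm.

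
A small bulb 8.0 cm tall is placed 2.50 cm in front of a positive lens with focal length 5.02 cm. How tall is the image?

15.9 cm

1/d_i = 1/f − 1/d_o = 1/(5.020) − 1/(2.50) = -0.2008, so d_i = -4.980 cm.
m = −d_i/d_o = +1.992.
|h_i| = |m|·h_o = 1.992 × 8.0 = 15.9 cm. The image is virtual, upright and enlarged, on the same side as the object.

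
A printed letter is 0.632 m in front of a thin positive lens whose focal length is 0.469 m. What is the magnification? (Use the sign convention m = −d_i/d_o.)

m = -2.88

1/d_i = 1/f − 1/d_o = 1/(0.4690) − 1/(0.632) = 0.5499, so d_i = 1.818 m.
m = −d_i/d_o = −(1.818)/(0.632) = -2.88.
The image is real, inverted and enlarged, on the far side of the lens.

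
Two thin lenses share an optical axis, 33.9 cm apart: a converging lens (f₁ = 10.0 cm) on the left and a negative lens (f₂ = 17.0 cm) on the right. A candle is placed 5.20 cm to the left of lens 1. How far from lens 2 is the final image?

Lens 1: 1/d_i1 = 1/f₁ − 1/d_o1 = 1/(10.0) − 1/(5.20) = -0.09231, so d_i1 = -10.83 cm.
The intermediate image is 10.83 cm to the left of lens 1 (virtual), which is 33.9 − (-10.83) = 44.73 cm to the left of lens 2, so d_o2 = +44.73 cm.
Lens 2 is diverging, so f₂ = −17.0 cm.
Lens 2: 1/d_i2 = 1/f₂ − 1/d_o2 = 1/(-17.0) − 1/(44.73) = -0.08118, so d_i2 = -12.3 cm.
The final image is virtual, 12.3 cm to the left of lens 2 (overall magnification ≈ 0.57).

12.3 cm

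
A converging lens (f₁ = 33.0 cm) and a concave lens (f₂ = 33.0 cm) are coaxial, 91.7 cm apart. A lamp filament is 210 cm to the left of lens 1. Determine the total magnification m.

Lens 1: 1/d_i1 = 1/(33.0) − 1/(210) = 0.02554, so d_i1 = 39.15 cm; m₁ = −d_i1/d_o1 = -0.1864.
d_o2 = 91.7 − (39.15) = 52.55 cm.
f₂ = −33.0 cm (diverging).
Lens 2: 1/d_i2 = 1/(-33.0) − 1/(52.55) = -0.04933, so d_i2 = -20.27 cm; m₂ = −d_i2/d_o2 = +0.3857.
m = m₁·m₂ = (-0.1864)(+0.3857) = -0.0719.

m = -0.0719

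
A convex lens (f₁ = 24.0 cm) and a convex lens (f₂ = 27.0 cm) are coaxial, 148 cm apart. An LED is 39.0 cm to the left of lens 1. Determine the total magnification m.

Lens 1: 1/d_i1 = 1/(24.0) − 1/(39.0) = 0.01603, so d_i1 = 62.40 cm; m₁ = −d_i1/d_o1 = -1.600.
d_o2 = 148 − (62.40) = 85.60 cm.
Lens 2: 1/d_i2 = 1/(27.0) − 1/(85.60) = 0.02535, so d_i2 = 39.44 cm; m₂ = −d_i2/d_o2 = -0.4608.
m = m₁·m₂ = (-1.600)(-0.4608) = +0.737.

m = +0.737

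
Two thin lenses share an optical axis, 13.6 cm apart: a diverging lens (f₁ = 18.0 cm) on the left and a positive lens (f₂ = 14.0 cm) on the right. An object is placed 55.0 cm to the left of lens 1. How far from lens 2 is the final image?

28.9 cm

Lens 1 is diverging, so f₁ = −18.0 cm.
Lens 1: 1/d_i1 = 1/f₁ − 1/d_o1 = 1/(-18.0) − 1/(55.0) = -0.07374, so d_i1 = -13.56 cm.
The intermediate image is 13.56 cm to the left of lens 1 (virtual), which is 13.6 − (-13.56) = 27.16 cm to the left of lens 2, so d_o2 = +27.16 cm.
Lens 2: 1/d_i2 = 1/f₂ − 1/d_o2 = 1/(14.0) − 1/(27.16) = 0.03461, so d_i2 = 28.9 cm.
The final image is real, 28.9 cm to the right of lens 2 (overall magnification ≈ -0.26).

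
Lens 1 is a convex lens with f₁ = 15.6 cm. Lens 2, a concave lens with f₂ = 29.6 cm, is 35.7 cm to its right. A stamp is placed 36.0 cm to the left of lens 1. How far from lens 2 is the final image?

Lens 1: 1/d_i1 = 1/f₁ − 1/d_o1 = 1/(15.6) − 1/(36.0) = 0.03632, so d_i1 = 27.53 cm.
The intermediate image is 27.53 cm to the right of lens 1, which is 35.7 − (27.53) = 8.170 cm to the left of lens 2, so d_o2 = +8.170 cm.
Lens 2 is diverging, so f₂ = −29.6 cm.
Lens 2: 1/d_i2 = 1/f₂ − 1/d_o2 = 1/(-29.6) − 1/(8.170) = -0.1562, so d_i2 = -6.40 cm.
The final image is virtual, 6.40 cm to the left of lens 2 (overall magnification ≈ -0.60).

6.40 cm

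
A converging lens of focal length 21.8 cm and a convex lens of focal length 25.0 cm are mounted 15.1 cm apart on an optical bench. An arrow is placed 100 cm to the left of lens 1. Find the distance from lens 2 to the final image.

Lens 1: 1/d_i1 = 1/f₁ − 1/d_o1 = 1/(21.8) − 1/(100) = 0.03587, so d_i1 = 27.88 cm.
The intermediate image is 27.88 cm to the right of lens 1, which lies 12.78 cm to the right of lens 2 — a virtual object — so d_o2 = −12.78 cm.
Lens 2: 1/d_i2 = 1/f₂ − 1/d_o2 = 1/(25.0) − 1/(-12.78) = 0.1182, so d_i2 = 8.46 cm.
The final image is real, 8.46 cm to the right of lens 2 (overall magnification ≈ -0.18).

8.46 cm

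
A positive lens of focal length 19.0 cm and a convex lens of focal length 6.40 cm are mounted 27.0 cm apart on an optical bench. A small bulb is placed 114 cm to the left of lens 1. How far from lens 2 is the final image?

12.2 cm

Lens 1: 1/d_i1 = 1/f₁ − 1/d_o1 = 1/(19.0) − 1/(114) = 0.04386, so d_i1 = 22.80 cm.
The intermediate image is 22.80 cm to the right of lens 1, which is 27.0 − (22.80) = 4.200 cm to the left of lens 2, so d_o2 = +4.200 cm.
Lens 2: 1/d_i2 = 1/f₂ − 1/d_o2 = 1/(6.40) − 1/(4.200) = -0.08185, so d_i2 = -12.2 cm.
The final image is virtual, 12.2 cm to the left of lens 2 (overall magnification ≈ -0.58).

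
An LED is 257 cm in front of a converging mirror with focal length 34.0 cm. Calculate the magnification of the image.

m = -0.152

1/d_i = 1/f − 1/d_o = 1/(34.00) − 1/(257) = 0.02552, so d_i = 39.18 cm.
m = −d_i/d_o = −(39.18)/(257) = -0.152.
The image is real, inverted and reduced, in front of the mirror.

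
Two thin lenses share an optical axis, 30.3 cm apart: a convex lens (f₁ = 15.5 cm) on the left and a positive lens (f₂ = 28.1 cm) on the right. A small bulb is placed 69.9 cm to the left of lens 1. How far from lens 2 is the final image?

Lens 1: 1/d_i1 = 1/f₁ − 1/d_o1 = 1/(15.5) − 1/(69.9) = 0.05021, so d_i1 = 19.92 cm.
The intermediate image is 19.92 cm to the right of lens 1, which is 30.3 − (19.92) = 10.38 cm to the left of lens 2, so d_o2 = +10.38 cm.
Lens 2: 1/d_i2 = 1/f₂ − 1/d_o2 = 1/(28.1) − 1/(10.38) = -0.06075, so d_i2 = -16.5 cm.
The final image is virtual, 16.5 cm to the left of lens 2 (overall magnification ≈ -0.45).

16.5 cm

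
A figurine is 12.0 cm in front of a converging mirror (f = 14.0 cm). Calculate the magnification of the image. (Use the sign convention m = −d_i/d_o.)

1/d_i = 1/f − 1/d_o = 1/(14.00) − 1/(12.0) = -0.01190, so d_i = -84.00 cm.
m = −d_i/d_o = −(-84.00)/(12.0) = +7.00.
The image is virtual, upright and enlarged, behind the mirror.

m = +7.00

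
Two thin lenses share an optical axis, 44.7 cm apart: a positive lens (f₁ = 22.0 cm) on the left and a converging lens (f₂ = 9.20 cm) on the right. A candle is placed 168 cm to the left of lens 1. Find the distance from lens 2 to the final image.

17.5 cm

Lens 1: 1/d_i1 = 1/f₁ − 1/d_o1 = 1/(22.0) − 1/(168) = 0.03950, so d_i1 = 25.32 cm.
The intermediate image is 25.32 cm to the right of lens 1, which is 44.7 − (25.32) = 19.38 cm to the left of lens 2, so d_o2 = +19.38 cm.
Lens 2: 1/d_i2 = 1/f₂ − 1/d_o2 = 1/(9.20) − 1/(19.38) = 0.05710, so d_i2 = 17.5 cm.
The final image is real, 17.5 cm to the right of lens 2 (overall magnification ≈ 0.14).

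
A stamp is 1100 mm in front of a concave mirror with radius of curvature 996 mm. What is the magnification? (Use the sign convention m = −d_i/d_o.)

m = -0.827

f = R/2 = 996/2 = 498.0 mm.
1/d_i = 1/f − 1/d_o = 1/(498.0) − 1/(1100) = 0.001099, so d_i = 910.0 mm.
m = −d_i/d_o = −(910.0)/(1100) = -0.827.
The image is real, inverted and reduced, in front of the mirror.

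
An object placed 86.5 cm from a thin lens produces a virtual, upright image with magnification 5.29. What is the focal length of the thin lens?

f = 107 cm (converging)

m = −d_i/d_o ⇒ d_i = −m·d_o = −(+5.29)·(86.5) = -457.6 cm.
1/f = 1/d_o + 1/d_i = 1/(86.5) + 1/(-457.6) = 0.009375, so f = 107 cm.
Since f is positive, the thin lens is converging.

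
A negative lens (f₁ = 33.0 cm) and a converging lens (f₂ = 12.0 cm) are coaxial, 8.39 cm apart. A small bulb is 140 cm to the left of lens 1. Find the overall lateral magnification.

f₁ = −33.0 cm (diverging).
Lens 1: 1/d_i1 = 1/(-33.0) − 1/(140) = -0.03745, so d_i1 = -26.71 cm; m₁ = −d_i1/d_o1 = +0.1908.
d_o2 = 8.39 − (-26.71) = 35.10 cm.
Lens 2: 1/d_i2 = 1/(12.0) − 1/(35.10) = 0.05484, so d_i2 = 18.23 cm; m₂ = −d_i2/d_o2 = -0.5195.
m = m₁·m₂ = (+0.1908)(-0.5195) = -0.0991.

m = -0.0991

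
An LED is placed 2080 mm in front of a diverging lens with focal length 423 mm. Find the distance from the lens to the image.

352 mm

For a diverging lens, f = -423 mm.
Lens equation: 1/d_i = 1/f − 1/d_o = 1/(-423.0) − 1/(2080) = -0.002364 − 0.0004808 = -0.002845, so d_i = -352 mm.
The image is virtual, upright and reduced, on the same side as the object.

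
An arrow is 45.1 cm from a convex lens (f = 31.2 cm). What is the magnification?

m = -2.24

1/d_i = 1/f − 1/d_o = 1/(31.20) − 1/(45.1) = 0.009878, so d_i = 101.2 cm.
m = −d_i/d_o = −(101.2)/(45.1) = -2.24.
The image is real, inverted and enlarged, on the far side of the lens.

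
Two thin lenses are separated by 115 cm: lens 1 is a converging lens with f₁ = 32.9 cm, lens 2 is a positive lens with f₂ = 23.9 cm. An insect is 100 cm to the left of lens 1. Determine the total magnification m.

m = +0.279

Lens 1: 1/d_i1 = 1/(32.9) − 1/(100) = 0.02040, so d_i1 = 49.03 cm; m₁ = −d_i1/d_o1 = -0.4903.
d_o2 = 115 − (49.03) = 65.97 cm.
Lens 2: 1/d_i2 = 1/(23.9) − 1/(65.97) = 0.02668, so d_i2 = 37.48 cm; m₂ = −d_i2/d_o2 = -0.5681.
m = m₁·m₂ = (-0.4903)(-0.5681) = +0.279.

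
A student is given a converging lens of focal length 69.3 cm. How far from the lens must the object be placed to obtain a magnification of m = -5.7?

m = −d_i/d_o ⇒ d_i = −m·d_o.
1/f = 1/d_o + 1/d_i = 1/d_o − 1/(m·d_o) = (1 − 1/m)/d_o, so d_o = f(1 − 1/m) = (69.30)(1 − 1/(-5.7)) = 81.5 cm.

81.5 cm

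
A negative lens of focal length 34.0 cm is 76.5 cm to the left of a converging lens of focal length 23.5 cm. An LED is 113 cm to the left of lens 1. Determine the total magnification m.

f₁ = −34.0 cm (diverging).
Lens 1: 1/d_i1 = 1/(-34.0) − 1/(113) = -0.03826, so d_i1 = -26.14 cm; m₁ = −d_i1/d_o1 = +0.2313.
d_o2 = 76.5 − (-26.14) = 102.6 cm.
Lens 2: 1/d_i2 = 1/(23.5) − 1/(102.6) = 0.03281, so d_i2 = 30.48 cm; m₂ = −d_i2/d_o2 = -0.2971.
m = m₁·m₂ = (+0.2313)(-0.2971) = -0.0687.

m = -0.0687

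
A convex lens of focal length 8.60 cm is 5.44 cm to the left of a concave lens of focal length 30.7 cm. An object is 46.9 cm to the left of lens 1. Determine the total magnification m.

Lens 1: 1/d_i1 = 1/(8.60) − 1/(46.9) = 0.09496, so d_i1 = 10.53 cm; m₁ = −d_i1/d_o1 = -0.2245.
d_o2 = 5.44 − (10.53) = -5.090 cm (virtual object).
f₂ = −30.7 cm (diverging).
Lens 2: 1/d_i2 = 1/(-30.7) − 1/(-5.090) = 0.1639, so d_i2 = 6.102 cm; m₂ = −d_i2/d_o2 = +1.199.
m = m₁·m₂ = (-0.2245)(+1.199) = -0.269.

m = -0.269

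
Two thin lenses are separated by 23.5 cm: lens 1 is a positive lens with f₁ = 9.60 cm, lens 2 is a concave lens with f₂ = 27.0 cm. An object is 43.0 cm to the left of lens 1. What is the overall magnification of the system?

Lens 1: 1/d_i1 = 1/(9.60) − 1/(43.0) = 0.08091, so d_i1 = 12.36 cm; m₁ = −d_i1/d_o1 = -0.2874.
d_o2 = 23.5 − (12.36) = 11.14 cm.
f₂ = −27.0 cm (diverging).
Lens 2: 1/d_i2 = 1/(-27.0) − 1/(11.14) = -0.1268, so d_i2 = -7.886 cm; m₂ = −d_i2/d_o2 = +0.7079.
m = m₁·m₂ = (-0.2874)(+0.7079) = -0.203.

m = -0.203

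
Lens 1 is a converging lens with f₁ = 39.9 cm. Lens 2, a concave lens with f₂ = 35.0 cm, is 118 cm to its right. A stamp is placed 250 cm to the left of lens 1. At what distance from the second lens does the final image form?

23.4 cm

Lens 1: 1/d_i1 = 1/f₁ − 1/d_o1 = 1/(39.9) − 1/(250) = 0.02106, so d_i1 = 47.48 cm.
The intermediate image is 47.48 cm to the right of lens 1, which is 118 − (47.48) = 70.52 cm to the left of lens 2, so d_o2 = +70.52 cm.
Lens 2 is diverging, so f₂ = −35.0 cm.
Lens 2: 1/d_i2 = 1/f₂ − 1/d_o2 = 1/(-35.0) − 1/(70.52) = -0.04275, so d_i2 = -23.4 cm.
The final image is virtual, 23.4 cm to the left of lens 2 (overall magnification ≈ -0.063).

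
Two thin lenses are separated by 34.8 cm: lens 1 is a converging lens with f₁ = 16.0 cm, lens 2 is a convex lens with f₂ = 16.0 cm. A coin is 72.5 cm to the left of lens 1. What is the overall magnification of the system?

Lens 1: 1/d_i1 = 1/(16.0) − 1/(72.5) = 0.04871, so d_i1 = 20.53 cm; m₁ = −d_i1/d_o1 = -0.2832.
d_o2 = 34.8 − (20.53) = 14.27 cm.
Lens 2: 1/d_i2 = 1/(16.0) − 1/(14.27) = -0.007577, so d_i2 = -132.0 cm; m₂ = −d_i2/d_o2 = +9.249.
m = m₁·m₂ = (-0.2832)(+9.249) = -2.62.

m = -2.62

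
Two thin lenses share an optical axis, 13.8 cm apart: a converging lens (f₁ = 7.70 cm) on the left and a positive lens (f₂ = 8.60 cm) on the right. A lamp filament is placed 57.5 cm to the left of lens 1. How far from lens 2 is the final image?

Lens 1: 1/d_i1 = 1/f₁ − 1/d_o1 = 1/(7.70) − 1/(57.5) = 0.1125, so d_i1 = 8.891 cm.
The intermediate image is 8.891 cm to the right of lens 1, which is 13.8 − (8.891) = 4.909 cm to the left of lens 2, so d_o2 = +4.909 cm.
Lens 2: 1/d_i2 = 1/f₂ − 1/d_o2 = 1/(8.60) − 1/(4.909) = -0.08743, so d_i2 = -11.4 cm.
The final image is virtual, 11.4 cm to the left of lens 2 (overall magnification ≈ -0.36).

11.4 cm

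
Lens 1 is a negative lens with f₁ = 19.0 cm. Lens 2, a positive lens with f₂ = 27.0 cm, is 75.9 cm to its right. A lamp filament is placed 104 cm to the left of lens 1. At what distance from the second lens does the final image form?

38.2 cm

Lens 1 is diverging, so f₁ = −19.0 cm.
Lens 1: 1/d_i1 = 1/f₁ − 1/d_o1 = 1/(-19.0) − 1/(104) = -0.06225, so d_i1 = -16.07 cm.
The intermediate image is 16.07 cm to the left of lens 1 (virtual), which is 75.9 − (-16.07) = 91.97 cm to the left of lens 2, so d_o2 = +91.97 cm.
Lens 2: 1/d_i2 = 1/f₂ − 1/d_o2 = 1/(27.0) − 1/(91.97) = 0.02616, so d_i2 = 38.2 cm.
The final image is real, 38.2 cm to the right of lens 2 (overall magnification ≈ -0.064).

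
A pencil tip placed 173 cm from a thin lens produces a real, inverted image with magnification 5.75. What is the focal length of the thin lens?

f = 147 cm (converging)

m = −d_i/d_o ⇒ d_i = −m·d_o = −(-5.75)·(173) = 994.8 cm.
1/f = 1/d_o + 1/d_i = 1/(173) + 1/(994.8) = 0.006786, so f = 147 cm.
Since f is positive, the thin lens is converging.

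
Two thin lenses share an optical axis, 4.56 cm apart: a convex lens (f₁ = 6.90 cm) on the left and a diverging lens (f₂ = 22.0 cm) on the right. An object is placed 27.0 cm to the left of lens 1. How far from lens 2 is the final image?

5.99 cm

Lens 1: 1/d_i1 = 1/f₁ − 1/d_o1 = 1/(6.90) − 1/(27.0) = 0.1079, so d_i1 = 9.269 cm.
The intermediate image is 9.269 cm to the right of lens 1, which lies 4.709 cm to the right of lens 2 — a virtual object — so d_o2 = −4.709 cm.
Lens 2 is diverging, so f₂ = −22.0 cm.
Lens 2: 1/d_i2 = 1/f₂ − 1/d_o2 = 1/(-22.0) − 1/(-4.709) = 0.1669, so d_i2 = 5.99 cm.
The final image is real, 5.99 cm to the right of lens 2 (overall magnification ≈ -0.44).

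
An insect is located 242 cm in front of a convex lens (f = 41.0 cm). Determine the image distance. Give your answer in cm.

49.4 cm

Lens equation: 1/s_i = 1/f − 1/s_o = 1/(41.00) − 1/(242) = 0.02439 − 0.004132 = 0.02026, so s_i = 49.4 cm.
The image is real, inverted and reduced, on the far side of the lens.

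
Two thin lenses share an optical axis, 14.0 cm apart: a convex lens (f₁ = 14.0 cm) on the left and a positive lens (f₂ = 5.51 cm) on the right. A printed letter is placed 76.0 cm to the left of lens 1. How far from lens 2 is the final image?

2.01 cm

Lens 1: 1/d_i1 = 1/f₁ − 1/d_o1 = 1/(14.0) − 1/(76.0) = 0.05827, so d_i1 = 17.16 cm.
The intermediate image is 17.16 cm to the right of lens 1, which lies 3.160 cm to the right of lens 2 — a virtual object — so d_o2 = −3.160 cm.
Lens 2: 1/d_i2 = 1/f₂ − 1/d_o2 = 1/(5.51) − 1/(-3.160) = 0.4979, so d_i2 = 2.01 cm.
The final image is real, 2.01 cm to the right of lens 2 (overall magnification ≈ -0.14).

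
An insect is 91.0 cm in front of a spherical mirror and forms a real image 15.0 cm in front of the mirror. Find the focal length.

Real image ⇒ d_i = +15.0 cm.
1/f = 1/d_o + 1/d_i = 1/(91.0) + 1/(15.0) = 0.07766, so f = 12.9 cm.
Since f is positive, the spherical mirror is concave.

f = 12.9 cm (concave)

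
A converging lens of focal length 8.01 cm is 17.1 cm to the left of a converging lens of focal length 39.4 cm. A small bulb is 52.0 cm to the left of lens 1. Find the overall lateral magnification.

Lens 1: 1/d_i1 = 1/(8.01) − 1/(52.0) = 0.1056, so d_i1 = 9.469 cm; m₁ = −d_i1/d_o1 = -0.1821.
d_o2 = 17.1 − (9.469) = 7.631 cm.
Lens 2: 1/d_i2 = 1/(39.4) − 1/(7.631) = -0.1057, so d_i2 = -9.464 cm; m₂ = −d_i2/d_o2 = +1.240.
m = m₁·m₂ = (-0.1821)(+1.240) = -0.226.

m = -0.226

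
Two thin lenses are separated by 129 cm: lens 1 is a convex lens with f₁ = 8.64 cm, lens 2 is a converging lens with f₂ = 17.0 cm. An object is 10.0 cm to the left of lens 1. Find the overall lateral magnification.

m = +2.23

Lens 1: 1/d_i1 = 1/(8.64) − 1/(10.0) = 0.01574, so d_i1 = 63.53 cm; m₁ = −d_i1/d_o1 = -6.353.
d_o2 = 129 − (63.53) = 65.47 cm.
Lens 2: 1/d_i2 = 1/(17.0) − 1/(65.47) = 0.04355, so d_i2 = 22.96 cm; m₂ = −d_i2/d_o2 = -0.3507.
m = m₁·m₂ = (-6.353)(-0.3507) = +2.23.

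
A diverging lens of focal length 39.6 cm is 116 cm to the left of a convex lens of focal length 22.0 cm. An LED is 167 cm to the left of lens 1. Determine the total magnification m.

f₁ = −39.6 cm (diverging).
Lens 1: 1/d_i1 = 1/(-39.6) − 1/(167) = -0.03124, so d_i1 = -32.01 cm; m₁ = −d_i1/d_o1 = +0.1917.
d_o2 = 116 − (-32.01) = 148.0 cm.
Lens 2: 1/d_i2 = 1/(22.0) − 1/(148.0) = 0.03870, so d_i2 = 25.84 cm; m₂ = −d_i2/d_o2 = -0.1746.
m = m₁·m₂ = (+0.1917)(-0.1746) = -0.0335.

m = -0.0335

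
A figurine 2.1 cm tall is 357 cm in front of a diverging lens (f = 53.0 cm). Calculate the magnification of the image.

m = +0.129

For a diverging lens, f = -53.0 cm.
1/d_i = 1/f − 1/d_o = 1/(-53.00) − 1/(357) = -0.02167, so d_i = -46.15 cm.
m = −d_i/d_o = −(-46.15)/(357) = +0.129.
The image is virtual, upright and reduced, on the same side as the object.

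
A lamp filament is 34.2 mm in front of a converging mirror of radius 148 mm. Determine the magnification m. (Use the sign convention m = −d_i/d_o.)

m = +1.86

f = R/2 = 148/2 = 74.00 mm.
1/d_i = 1/f − 1/d_o = 1/(74.00) − 1/(34.2) = -0.01573, so d_i = -63.59 mm.
m = −d_i/d_o = −(-63.59)/(34.2) = +1.86.
The image is virtual, upright and enlarged, behind the mirror.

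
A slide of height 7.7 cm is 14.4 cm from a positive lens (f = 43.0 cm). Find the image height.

1/d_i = 1/f − 1/d_o = 1/(43.00) − 1/(14.4) = -0.04619, so d_i = -21.65 cm.
m = −d_i/d_o = +1.503.
|h_i| = |m|·h_o = 1.503 × 7.7 = 11.6 cm. The image is virtual, upright and enlarged, on the same side as the object.

11.6 cm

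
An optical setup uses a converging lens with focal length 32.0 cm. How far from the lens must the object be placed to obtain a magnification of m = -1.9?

m = −d_i/d_o ⇒ d_i = −m·d_o.
1/f = 1/d_o + 1/d_i = 1/d_o − 1/(m·d_o) = (1 − 1/m)/d_o, so d_o = f(1 − 1/m) = (32.00)(1 − 1/(-1.9)) = 48.8 cm.

48.8 cm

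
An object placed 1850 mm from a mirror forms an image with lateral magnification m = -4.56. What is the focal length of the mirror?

m = −d_i/d_o ⇒ d_i = −m·d_o = −(-4.56)·(1850) = 8436 mm.
1/f = 1/d_o + 1/d_i = 1/(1850) + 1/(8436) = 0.0006591, so f = 1520 mm.
Since f is positive, the mirror is concave.

f = 1520 mm (concave)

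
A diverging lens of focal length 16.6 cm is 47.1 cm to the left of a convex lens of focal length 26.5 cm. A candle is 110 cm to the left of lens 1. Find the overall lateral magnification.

m = -0.0992

f₁ = −16.6 cm (diverging).
Lens 1: 1/d_i1 = 1/(-16.6) − 1/(110) = -0.06933, so d_i1 = -14.42 cm; m₁ = −d_i1/d_o1 = +0.1311.
d_o2 = 47.1 − (-14.42) = 61.52 cm.
Lens 2: 1/d_i2 = 1/(26.5) − 1/(61.52) = 0.02148, so d_i2 = 46.55 cm; m₂ = −d_i2/d_o2 = -0.7567.
m = m₁·m₂ = (+0.1311)(-0.7567) = -0.0992.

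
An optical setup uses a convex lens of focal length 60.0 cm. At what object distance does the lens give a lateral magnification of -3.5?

77.1 cm

m = −d_i/d_o ⇒ d_i = −m·d_o.
1/f = 1/d_o + 1/d_i = 1/d_o − 1/(m·d_o) = (1 − 1/m)/d_o, so d_o = f(1 − 1/m) = (60.00)(1 − 1/(-3.5)) = 77.1 cm.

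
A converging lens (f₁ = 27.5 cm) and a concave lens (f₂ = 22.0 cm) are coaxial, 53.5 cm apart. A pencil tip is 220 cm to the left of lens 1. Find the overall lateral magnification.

Lens 1: 1/d_i1 = 1/(27.5) − 1/(220) = 0.03182, so d_i1 = 31.43 cm; m₁ = −d_i1/d_o1 = -0.1429.
d_o2 = 53.5 − (31.43) = 22.07 cm.
f₂ = −22.0 cm (diverging).
Lens 2: 1/d_i2 = 1/(-22.0) − 1/(22.07) = -0.09076, so d_i2 = -11.02 cm; m₂ = −d_i2/d_o2 = +0.4992.
m = m₁·m₂ = (-0.1429)(+0.4992) = -0.0713.

m = -0.0713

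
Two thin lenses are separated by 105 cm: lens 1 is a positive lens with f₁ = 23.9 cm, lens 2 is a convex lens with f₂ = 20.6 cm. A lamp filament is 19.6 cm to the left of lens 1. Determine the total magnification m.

Lens 1: 1/d_i1 = 1/(23.9) − 1/(19.6) = -0.009179, so d_i1 = -108.9 cm; m₁ = −d_i1/d_o1 = +5.556.
d_o2 = 105 − (-108.9) = 213.9 cm.
Lens 2: 1/d_i2 = 1/(20.6) − 1/(213.9) = 0.04387, so d_i2 = 22.80 cm; m₂ = −d_i2/d_o2 = -0.1066.
m = m₁·m₂ = (+5.556)(-0.1066) = -0.592.

m = -0.592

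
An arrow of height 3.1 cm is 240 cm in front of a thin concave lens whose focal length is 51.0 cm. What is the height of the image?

0.543 cm

For a concave lens, f = -51.0 cm.
1/d_i = 1/f − 1/d_o = 1/(-51.00) − 1/(240) = -0.02377, so d_i = -42.06 cm.
m = −d_i/d_o = +0.1753.
|h_i| = |m|·h_o = 0.1753 × 3.1 = 0.543 cm. The image is virtual, upright and reduced, on the same side as the object.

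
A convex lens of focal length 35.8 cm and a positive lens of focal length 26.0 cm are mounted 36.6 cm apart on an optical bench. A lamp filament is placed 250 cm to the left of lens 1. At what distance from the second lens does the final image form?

4.32 cm

Lens 1: 1/d_i1 = 1/f₁ − 1/d_o1 = 1/(35.8) − 1/(250) = 0.02393, so d_i1 = 41.78 cm.
The intermediate image is 41.78 cm to the right of lens 1, which lies 5.180 cm to the right of lens 2 — a virtual object — so d_o2 = −5.180 cm.
Lens 2: 1/d_i2 = 1/f₂ − 1/d_o2 = 1/(26.0) − 1/(-5.180) = 0.2315, so d_i2 = 4.32 cm.
The final image is real, 4.32 cm to the right of lens 2 (overall magnification ≈ -0.14).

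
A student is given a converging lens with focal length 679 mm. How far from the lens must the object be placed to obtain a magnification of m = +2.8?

m = −d_i/d_o ⇒ d_i = −m·d_o.
1/f = 1/d_o + 1/d_i = 1/d_o − 1/(m·d_o) = (1 − 1/m)/d_o, so d_o = f(1 − 1/m) = (679.0)(1 − 1/(+2.8)) = 436 mm.

436 mm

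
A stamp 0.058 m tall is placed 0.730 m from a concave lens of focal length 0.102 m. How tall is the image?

For a concave lens, f = -0.102 m.
1/d_i = 1/f − 1/d_o = 1/(-0.1020) − 1/(0.730) = -11.17, so d_i = -0.08950 m.
m = −d_i/d_o = +0.1226.
|h_i| = |m|·h_o = 0.1226 × 0.058 = 0.00711 m. The image is virtual, upright and reduced, on the same side as the object.

0.00711 m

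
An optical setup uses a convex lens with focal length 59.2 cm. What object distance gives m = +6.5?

50.1 cm

m = −d_i/d_o ⇒ d_i = −m·d_o.
1/f = 1/d_o + 1/d_i = 1/d_o − 1/(m·d_o) = (1 − 1/m)/d_o, so d_o = f(1 − 1/m) = (59.20)(1 − 1/(+6.5)) = 50.1 cm.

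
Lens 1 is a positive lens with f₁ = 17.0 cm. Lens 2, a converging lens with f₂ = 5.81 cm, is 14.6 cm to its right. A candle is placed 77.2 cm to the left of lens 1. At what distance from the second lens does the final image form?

Lens 1: 1/d_i1 = 1/f₁ − 1/d_o1 = 1/(17.0) − 1/(77.2) = 0.04587, so d_i1 = 21.80 cm.
The intermediate image is 21.80 cm to the right of lens 1, which lies 7.200 cm to the right of lens 2 — a virtual object — so d_o2 = −7.200 cm.
Lens 2: 1/d_i2 = 1/f₂ − 1/d_o2 = 1/(5.81) − 1/(-7.200) = 0.3110, so d_i2 = 3.22 cm.
The final image is real, 3.22 cm to the right of lens 2 (overall magnification ≈ -0.13).

3.22 cm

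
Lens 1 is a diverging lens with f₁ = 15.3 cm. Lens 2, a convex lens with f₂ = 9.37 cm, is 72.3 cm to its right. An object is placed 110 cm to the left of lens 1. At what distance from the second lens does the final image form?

10.5 cm

Lens 1 is diverging, so f₁ = −15.3 cm.
Lens 1: 1/d_i1 = 1/f₁ − 1/d_o1 = 1/(-15.3) − 1/(110) = -0.07445, so d_i1 = -13.43 cm.
The intermediate image is 13.43 cm to the left of lens 1 (virtual), which is 72.3 − (-13.43) = 85.73 cm to the left of lens 2, so d_o2 = +85.73 cm.
Lens 2: 1/d_i2 = 1/f₂ − 1/d_o2 = 1/(9.37) − 1/(85.73) = 0.09506, so d_i2 = 10.5 cm.
The final image is real, 10.5 cm to the right of lens 2 (overall magnification ≈ -0.015).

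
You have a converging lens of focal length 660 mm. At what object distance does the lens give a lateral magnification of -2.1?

m = −d_i/d_o ⇒ d_i = −m·d_o.
1/f = 1/d_o + 1/d_i = 1/d_o − 1/(m·d_o) = (1 − 1/m)/d_o, so d_o = f(1 − 1/m) = (660.0)(1 − 1/(-2.1)) = 974 mm.

974 mm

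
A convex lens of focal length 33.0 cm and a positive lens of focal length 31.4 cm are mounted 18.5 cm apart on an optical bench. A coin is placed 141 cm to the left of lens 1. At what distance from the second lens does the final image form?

13.8 cm

Lens 1: 1/d_i1 = 1/f₁ − 1/d_o1 = 1/(33.0) − 1/(141) = 0.02321, so d_i1 = 43.08 cm.
The intermediate image is 43.08 cm to the right of lens 1, which lies 24.58 cm to the right of lens 2 — a virtual object — so d_o2 = −24.58 cm.
Lens 2: 1/d_i2 = 1/f₂ − 1/d_o2 = 1/(31.4) − 1/(-24.58) = 0.07253, so d_i2 = 13.8 cm.
The final image is real, 13.8 cm to the right of lens 2 (overall magnification ≈ -0.17).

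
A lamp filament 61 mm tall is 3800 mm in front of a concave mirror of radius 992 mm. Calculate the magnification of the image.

f = R/2 = 992/2 = 496.0 mm.
1/d_i = 1/f − 1/d_o = 1/(496.0) − 1/(3800) = 0.001753, so d_i = 570.5 mm.
m = −d_i/d_o = −(570.5)/(3800) = -0.150.
The image is real, inverted and reduced, in front of the mirror.

m = -0.150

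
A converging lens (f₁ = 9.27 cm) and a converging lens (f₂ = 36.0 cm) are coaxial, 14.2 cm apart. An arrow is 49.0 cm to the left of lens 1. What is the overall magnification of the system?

Lens 1: 1/d_i1 = 1/(9.27) − 1/(49.0) = 0.08747, so d_i1 = 11.43 cm; m₁ = −d_i1/d_o1 = -0.2333.
d_o2 = 14.2 − (11.43) = 2.770 cm.
Lens 2: 1/d_i2 = 1/(36.0) − 1/(2.770) = -0.3332, so d_i2 = -3.001 cm; m₂ = −d_i2/d_o2 = +1.083.
m = m₁·m₂ = (-0.2333)(+1.083) = -0.253.

m = -0.253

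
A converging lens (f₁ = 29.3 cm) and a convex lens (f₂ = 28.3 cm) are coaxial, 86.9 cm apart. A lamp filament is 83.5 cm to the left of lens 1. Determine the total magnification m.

m = +1.14

Lens 1: 1/d_i1 = 1/(29.3) − 1/(83.5) = 0.02215, so d_i1 = 45.14 cm; m₁ = −d_i1/d_o1 = -0.5406.
d_o2 = 86.9 − (45.14) = 41.76 cm.
Lens 2: 1/d_i2 = 1/(28.3) − 1/(41.76) = 0.01139, so d_i2 = 87.80 cm; m₂ = −d_i2/d_o2 = -2.103.
m = m₁·m₂ = (-0.5406)(-2.103) = +1.14.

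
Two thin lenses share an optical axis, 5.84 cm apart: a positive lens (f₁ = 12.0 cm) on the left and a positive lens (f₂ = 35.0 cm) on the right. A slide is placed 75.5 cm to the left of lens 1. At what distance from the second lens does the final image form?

Lens 1: 1/d_i1 = 1/f₁ − 1/d_o1 = 1/(12.0) − 1/(75.5) = 0.07009, so d_i1 = 14.27 cm.
The intermediate image is 14.27 cm to the right of lens 1, which lies 8.430 cm to the right of lens 2 — a virtual object — so d_o2 = −8.430 cm.
Lens 2: 1/d_i2 = 1/f₂ − 1/d_o2 = 1/(35.0) − 1/(-8.430) = 0.1472, so d_i2 = 6.79 cm.
The final image is real, 6.79 cm to the right of lens 2 (overall magnification ≈ -0.15).

6.79 cm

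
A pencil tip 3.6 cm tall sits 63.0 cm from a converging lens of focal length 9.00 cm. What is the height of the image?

0.600 cm

1/d_i = 1/f − 1/d_o = 1/(9.000) − 1/(63.0) = 0.09524, so d_i = 10.50 cm.
m = −d_i/d_o = -0.1667.
|h_i| = |m|·h_o = 0.1667 × 3.6 = 0.600 cm. The image is real, inverted and reduced, on the far side of the lens.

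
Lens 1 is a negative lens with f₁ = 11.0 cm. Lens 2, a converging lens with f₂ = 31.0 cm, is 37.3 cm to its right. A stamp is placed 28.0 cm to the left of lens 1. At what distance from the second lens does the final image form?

Lens 1 is diverging, so f₁ = −11.0 cm.
Lens 1: 1/d_i1 = 1/f₁ − 1/d_o1 = 1/(-11.0) − 1/(28.0) = -0.1266, so d_i1 = -7.897 cm.
The intermediate image is 7.897 cm to the left of lens 1 (virtual), which is 37.3 − (-7.897) = 45.20 cm to the left of lens 2, so d_o2 = +45.20 cm.
Lens 2: 1/d_i2 = 1/f₂ − 1/d_o2 = 1/(31.0) − 1/(45.20) = 0.01013, so d_i2 = 98.7 cm.
The final image is real, 98.7 cm to the right of lens 2 (overall magnification ≈ -0.62).

98.7 cm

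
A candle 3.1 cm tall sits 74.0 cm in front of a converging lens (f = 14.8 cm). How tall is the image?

0.775 cm

1/d_i = 1/f − 1/d_o = 1/(14.80) − 1/(74.0) = 0.05405, so d_i = 18.50 cm.
m = −d_i/d_o = -0.2500.
|h_i| = |m|·h_o = 0.2500 × 3.1 = 0.775 cm. The image is real, inverted and reduced, on the far side of the lens.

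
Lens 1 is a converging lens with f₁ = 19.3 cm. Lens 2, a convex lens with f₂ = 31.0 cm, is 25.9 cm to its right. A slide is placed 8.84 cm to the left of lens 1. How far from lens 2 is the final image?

Lens 1: 1/d_i1 = 1/f₁ − 1/d_o1 = 1/(19.3) − 1/(8.84) = -0.06131, so d_i1 = -16.31 cm.
The intermediate image is 16.31 cm to the left of lens 1 (virtual), which is 25.9 − (-16.31) = 42.21 cm to the left of lens 2, so d_o2 = +42.21 cm.
Lens 2: 1/d_i2 = 1/f₂ − 1/d_o2 = 1/(31.0) − 1/(42.21) = 0.008567, so d_i2 = 117 cm.
The final image is real, 117 cm to the right of lens 2 (overall magnification ≈ -5.1).

117 cm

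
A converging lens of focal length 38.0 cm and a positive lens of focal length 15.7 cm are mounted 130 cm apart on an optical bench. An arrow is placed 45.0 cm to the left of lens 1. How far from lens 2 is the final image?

13.8 cm

Lens 1: 1/d_i1 = 1/f₁ − 1/d_o1 = 1/(38.0) − 1/(45.0) = 0.004094, so d_i1 = 244.3 cm.
The intermediate image is 244.3 cm to the right of lens 1, which lies 114.3 cm to the right of lens 2 — a virtual object — so d_o2 = −114.3 cm.
Lens 2: 1/d_i2 = 1/f₂ − 1/d_o2 = 1/(15.7) − 1/(-114.3) = 0.07244, so d_i2 = 13.8 cm.
The final image is real, 13.8 cm to the right of lens 2 (overall magnification ≈ -0.66).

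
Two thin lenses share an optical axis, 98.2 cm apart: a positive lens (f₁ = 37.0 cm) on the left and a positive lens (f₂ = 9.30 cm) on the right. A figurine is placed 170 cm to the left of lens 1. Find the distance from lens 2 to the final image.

11.4 cm

Lens 1: 1/d_i1 = 1/f₁ − 1/d_o1 = 1/(37.0) − 1/(170) = 0.02114, so d_i1 = 47.29 cm.
The intermediate image is 47.29 cm to the right of lens 1, which is 98.2 − (47.29) = 50.91 cm to the left of lens 2, so d_o2 = +50.91 cm.
Lens 2: 1/d_i2 = 1/f₂ − 1/d_o2 = 1/(9.30) − 1/(50.91) = 0.08788, so d_i2 = 11.4 cm.
The final image is real, 11.4 cm to the right of lens 2 (overall magnification ≈ 0.062).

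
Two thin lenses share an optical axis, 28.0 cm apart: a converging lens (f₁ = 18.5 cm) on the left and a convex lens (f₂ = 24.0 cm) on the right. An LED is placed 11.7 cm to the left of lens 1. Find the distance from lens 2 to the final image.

40.1 cm

Lens 1: 1/d_i1 = 1/f₁ − 1/d_o1 = 1/(18.5) − 1/(11.7) = -0.03142, so d_i1 = -31.83 cm.
The intermediate image is 31.83 cm to the left of lens 1 (virtual), which is 28.0 − (-31.83) = 59.83 cm to the left of lens 2, so d_o2 = +59.83 cm.
Lens 2: 1/d_i2 = 1/f₂ − 1/d_o2 = 1/(24.0) − 1/(59.83) = 0.02495, so d_i2 = 40.1 cm.
The final image is real, 40.1 cm to the right of lens 2 (overall magnification ≈ -1.8).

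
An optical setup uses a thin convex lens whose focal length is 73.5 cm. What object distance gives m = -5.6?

86.6 cm

m = −d_i/d_o ⇒ d_i = −m·d_o.
1/f = 1/d_o + 1/d_i = 1/d_o − 1/(m·d_o) = (1 − 1/m)/d_o, so d_o = f(1 − 1/m) = (73.50)(1 − 1/(-5.6)) = 86.6 cm.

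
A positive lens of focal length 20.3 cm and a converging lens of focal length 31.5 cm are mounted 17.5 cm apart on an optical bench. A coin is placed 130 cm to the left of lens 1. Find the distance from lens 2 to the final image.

Lens 1: 1/d_i1 = 1/f₁ − 1/d_o1 = 1/(20.3) − 1/(130) = 0.04157, so d_i1 = 24.06 cm.
The intermediate image is 24.06 cm to the right of lens 1, which lies 6.560 cm to the right of lens 2 — a virtual object — so d_o2 = −6.560 cm.
Lens 2: 1/d_i2 = 1/f₂ − 1/d_o2 = 1/(31.5) − 1/(-6.560) = 0.1842, so d_i2 = 5.43 cm.
The final image is real, 5.43 cm to the right of lens 2 (overall magnification ≈ -0.15).

5.43 cm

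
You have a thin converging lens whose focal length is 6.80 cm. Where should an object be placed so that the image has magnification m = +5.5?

5.56 cm

m = −d_i/d_o ⇒ d_i = −m·d_o.
1/f = 1/d_o + 1/d_i = 1/d_o − 1/(m·d_o) = (1 − 1/m)/d_o, so d_o = f(1 − 1/m) = (6.800)(1 − 1/(+5.5)) = 5.56 cm.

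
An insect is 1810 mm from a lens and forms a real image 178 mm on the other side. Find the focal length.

f = 162 mm (converging)

Real image ⇒ d_i = +178 mm.
1/f = 1/d_o + 1/d_i = 1/(1810) + 1/(178) = 0.006170, so f = 162 mm.
Since f is positive, the lens is converging.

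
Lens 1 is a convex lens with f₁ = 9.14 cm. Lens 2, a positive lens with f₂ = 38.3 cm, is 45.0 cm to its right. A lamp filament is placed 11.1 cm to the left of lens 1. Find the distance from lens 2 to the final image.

Lens 1: 1/d_i1 = 1/f₁ − 1/d_o1 = 1/(9.14) − 1/(11.1) = 0.01932, so d_i1 = 51.76 cm.
The intermediate image is 51.76 cm to the right of lens 1, which lies 6.760 cm to the right of lens 2 — a virtual object — so d_o2 = −6.760 cm.
Lens 2: 1/d_i2 = 1/f₂ − 1/d_o2 = 1/(38.3) − 1/(-6.760) = 0.1740, so d_i2 = 5.75 cm.
The final image is real, 5.75 cm to the right of lens 2 (overall magnification ≈ -4.0).

5.75 cm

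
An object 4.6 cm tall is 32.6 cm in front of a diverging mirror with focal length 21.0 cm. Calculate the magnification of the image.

m = +0.392

For a diverging mirror, f = -21.0 cm.
1/d_i = 1/f − 1/d_o = 1/(-21.00) − 1/(32.6) = -0.07829, so d_i = -12.77 cm.
m = −d_i/d_o = −(-12.77)/(32.6) = +0.392.
The image is virtual, upright and reduced, behind the mirror.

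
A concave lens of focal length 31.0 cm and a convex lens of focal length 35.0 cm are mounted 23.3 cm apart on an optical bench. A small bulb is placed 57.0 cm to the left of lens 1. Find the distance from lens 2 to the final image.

181 cm

Lens 1 is diverging, so f₁ = −31.0 cm.
Lens 1: 1/d_i1 = 1/f₁ − 1/d_o1 = 1/(-31.0) − 1/(57.0) = -0.04980, so d_i1 = -20.08 cm.
The intermediate image is 20.08 cm to the left of lens 1 (virtual), which is 23.3 − (-20.08) = 43.38 cm to the left of lens 2, so d_o2 = +43.38 cm.
Lens 2: 1/d_i2 = 1/f₂ − 1/d_o2 = 1/(35.0) − 1/(43.38) = 0.005519, so d_i2 = 181 cm.
The final image is real, 181 cm to the right of lens 2 (overall magnification ≈ -1.5).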